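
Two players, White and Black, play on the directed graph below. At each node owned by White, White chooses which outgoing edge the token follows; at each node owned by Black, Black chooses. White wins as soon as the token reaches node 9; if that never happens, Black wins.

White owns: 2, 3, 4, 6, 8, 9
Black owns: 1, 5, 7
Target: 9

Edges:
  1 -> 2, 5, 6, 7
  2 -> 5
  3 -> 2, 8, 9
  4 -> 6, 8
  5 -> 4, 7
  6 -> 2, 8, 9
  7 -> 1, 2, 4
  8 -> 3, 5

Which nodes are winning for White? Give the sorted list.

A0 = {9}
A1: add {3, 6} — 3 (White) has 3→9; 6 (White) has 6→9.
A2: add {4, 8} — 4 (White) has 4→6; 8 (White) has 8→3.
A3 = A2; e.g. 1 (Black) can still go to 2. Fixed point.
White's winning region = {3, 4, 6, 8, 9}.

3, 4, 6, 8, 9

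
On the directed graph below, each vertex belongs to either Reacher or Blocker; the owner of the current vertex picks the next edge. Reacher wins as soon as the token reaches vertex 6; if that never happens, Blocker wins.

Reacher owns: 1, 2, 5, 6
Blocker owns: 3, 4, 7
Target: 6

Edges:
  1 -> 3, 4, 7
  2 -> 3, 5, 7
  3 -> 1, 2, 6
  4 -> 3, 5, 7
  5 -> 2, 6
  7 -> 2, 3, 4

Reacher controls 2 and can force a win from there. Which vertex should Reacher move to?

5

A0 = {6}
A1: add {5} — 5 (Reacher) has 5→6.
A2: add {2} — 2 (Reacher) has 2→5.
A3 = A2; e.g. 1 (Reacher) has no edge into A2. Fixed point.
From 2, successor 5 is in the attractor (rank 1); the other successors 3, 7 are not.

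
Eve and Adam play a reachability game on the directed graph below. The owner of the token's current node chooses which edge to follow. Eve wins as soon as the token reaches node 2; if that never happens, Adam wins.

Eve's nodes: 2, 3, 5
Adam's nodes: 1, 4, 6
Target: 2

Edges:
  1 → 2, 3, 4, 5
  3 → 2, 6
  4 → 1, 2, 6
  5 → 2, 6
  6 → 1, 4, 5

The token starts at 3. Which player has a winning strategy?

A0 = {2}
A1: add {3, 5} — 3 (Eve) has 3→2; 5 (Eve) has 5→2.
A2 = A1; e.g. 1 (Adam) can still go to 4. Fixed point.
3 ∈ A1, so Eve can force the target.

Eve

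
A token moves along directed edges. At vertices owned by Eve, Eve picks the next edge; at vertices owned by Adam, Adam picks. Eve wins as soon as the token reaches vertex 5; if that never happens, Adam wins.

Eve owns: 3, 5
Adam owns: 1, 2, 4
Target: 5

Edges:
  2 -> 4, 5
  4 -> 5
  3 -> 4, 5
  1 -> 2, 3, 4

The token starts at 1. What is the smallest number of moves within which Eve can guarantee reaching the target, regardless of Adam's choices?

A0 = {5}
A1: add {3, 4} — 3 (Eve) has 3→5; 4 (Adam): all of {5} already in.
A2: add {2} — 2 (Adam): all of {4, 5} already in.
A3: add {1} — 1 (Adam): all of {2, 3, 4} already in.
A3 = all vertices. Fixed point.
1 enters the attractor at level 3, so Eve can force the target in 3 moves from there.

3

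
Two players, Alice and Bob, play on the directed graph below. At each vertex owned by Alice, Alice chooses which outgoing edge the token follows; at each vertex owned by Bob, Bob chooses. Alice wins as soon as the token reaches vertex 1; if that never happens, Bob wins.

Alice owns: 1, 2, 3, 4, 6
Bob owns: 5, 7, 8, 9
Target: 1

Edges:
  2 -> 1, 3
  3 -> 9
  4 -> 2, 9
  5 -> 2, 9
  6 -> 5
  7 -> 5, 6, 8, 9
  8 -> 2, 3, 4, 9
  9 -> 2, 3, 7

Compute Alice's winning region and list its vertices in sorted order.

1, 2, 4

A0 = {1}
A1: add {2} — 2 (Alice) has 2→1.
A2: add {4} — 4 (Alice) has 4→2.
A3 = A2; e.g. 3 (Alice) has no edge into A2. Fixed point.
Alice's winning region = {1, 2, 4}.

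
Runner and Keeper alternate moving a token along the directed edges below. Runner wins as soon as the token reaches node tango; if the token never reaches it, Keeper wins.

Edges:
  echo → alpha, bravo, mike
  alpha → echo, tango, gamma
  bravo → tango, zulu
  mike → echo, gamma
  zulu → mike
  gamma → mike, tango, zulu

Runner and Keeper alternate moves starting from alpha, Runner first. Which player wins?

Track states (vertex, player-to-move).
A0 = {(tango,Runner), (tango,Keeper)}
A1: add {(alpha,Runner), (bravo,Runner), (gamma,Runner)}.
(alpha,Runner) ∈ A1 ⇒ Runner forces the target.

Runner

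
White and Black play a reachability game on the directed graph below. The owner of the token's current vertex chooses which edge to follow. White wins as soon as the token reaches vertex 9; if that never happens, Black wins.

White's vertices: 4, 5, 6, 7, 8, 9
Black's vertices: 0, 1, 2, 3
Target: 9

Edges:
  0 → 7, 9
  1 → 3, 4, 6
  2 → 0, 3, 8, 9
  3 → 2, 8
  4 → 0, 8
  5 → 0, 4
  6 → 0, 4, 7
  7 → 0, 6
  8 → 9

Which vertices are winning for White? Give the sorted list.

0, 4, 5, 6, 7, 8, 9

A0 = {9}
A1: add {8} — 8 (White) has 8→9.
A2: add {4} — 4 (White) has 4→8.
A3: add {5, 6} — 5 (White) has 5→4; 6 (White) has 6→4.
A4: add {7} — 7 (White) has 7→6.
A5: add {0} — 0 (Black): all of {7, 9} already in.
A6 = A5; e.g. 1 (Black) can still go to 3. Fixed point.
White's winning region = {0, 4, 5, 6, 7, 8, 9}.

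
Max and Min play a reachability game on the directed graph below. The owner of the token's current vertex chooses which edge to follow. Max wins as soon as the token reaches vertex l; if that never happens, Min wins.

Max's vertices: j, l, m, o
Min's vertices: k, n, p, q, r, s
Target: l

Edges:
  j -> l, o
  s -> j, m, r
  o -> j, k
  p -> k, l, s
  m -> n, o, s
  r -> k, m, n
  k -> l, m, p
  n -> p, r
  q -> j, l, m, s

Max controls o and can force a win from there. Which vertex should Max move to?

A0 = {l}
A1: add {j} — j (Max) has j→l.
A2: add {o} — o (Max) has o→j.
A3: add {m} — m (Max) has m→o.
A4 = A3; e.g. k (Min) can still go to p. Fixed point.
From o, successor j is in the attractor (rank 1); the other successor k is not.

j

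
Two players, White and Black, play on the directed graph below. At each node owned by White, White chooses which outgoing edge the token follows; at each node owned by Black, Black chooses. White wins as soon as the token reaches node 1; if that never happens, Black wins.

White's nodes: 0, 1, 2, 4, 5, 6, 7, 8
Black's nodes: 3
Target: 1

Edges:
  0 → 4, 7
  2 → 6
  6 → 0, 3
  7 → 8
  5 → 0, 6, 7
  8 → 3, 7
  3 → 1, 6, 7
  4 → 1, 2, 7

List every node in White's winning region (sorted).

A0 = {1}
A1: add {4} — 4 (White) has 4→1.
A2: add {0} — 0 (White) has 0→4.
A3: add {5, 6} — 5 (White) has 5→0; 6 (White) has 6→0.
A4: add {2} — 2 (White) has 2→6.
A5 = A4; e.g. 3 (Black) can still go to 7. Fixed point.
White's winning region = {0, 1, 2, 4, 5, 6}.

0, 1, 2, 4, 5, 6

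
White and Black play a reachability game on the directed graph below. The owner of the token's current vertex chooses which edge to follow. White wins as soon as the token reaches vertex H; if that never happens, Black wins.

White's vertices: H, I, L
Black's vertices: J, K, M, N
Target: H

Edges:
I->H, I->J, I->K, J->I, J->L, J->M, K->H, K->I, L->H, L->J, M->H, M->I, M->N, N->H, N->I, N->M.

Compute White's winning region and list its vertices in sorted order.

A0 = {H}
A1: add {I, L} — I (White) has I→H; L (White) has L→H.
A2: add {K} — K (Black): all of {H, I} already in.
A3 = A2; e.g. J (Black) can still go to M. Fixed point.
White's winning region = {H, I, K, L}.

H, I, K, L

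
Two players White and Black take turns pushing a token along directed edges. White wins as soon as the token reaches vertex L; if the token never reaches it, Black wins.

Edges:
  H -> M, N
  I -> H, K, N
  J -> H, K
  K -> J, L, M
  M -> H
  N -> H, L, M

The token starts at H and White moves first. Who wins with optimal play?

Track states (vertex, player-to-move).
A0 = {(L,White), (L,Black)}
A1: add {(K,White), (N,White)}.
A2 = A1; e.g. (H,White) stays out. (H,White) never enters ⇒ Black avoids the target.

Black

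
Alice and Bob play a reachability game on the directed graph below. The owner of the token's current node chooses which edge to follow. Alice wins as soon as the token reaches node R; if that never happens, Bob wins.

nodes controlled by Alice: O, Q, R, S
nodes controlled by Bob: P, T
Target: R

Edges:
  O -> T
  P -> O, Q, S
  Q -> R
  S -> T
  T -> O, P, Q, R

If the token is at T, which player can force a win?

Bob

A0 = {R}
A1: add {Q} — Q (Alice) has Q→R.
A2 = A1; e.g. O (Alice) has no edge into A1. Fixed point.
T never enters the attractor, so Bob can avoid the target forever.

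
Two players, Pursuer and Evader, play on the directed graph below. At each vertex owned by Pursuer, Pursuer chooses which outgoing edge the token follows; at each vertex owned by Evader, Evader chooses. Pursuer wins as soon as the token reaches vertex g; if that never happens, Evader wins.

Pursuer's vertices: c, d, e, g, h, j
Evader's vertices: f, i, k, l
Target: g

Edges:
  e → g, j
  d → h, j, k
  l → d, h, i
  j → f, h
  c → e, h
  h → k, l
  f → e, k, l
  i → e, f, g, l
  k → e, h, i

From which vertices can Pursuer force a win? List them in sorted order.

c, e, g

A0 = {g}
A1: add {e} — e (Pursuer) has e→g.
A2: add {c} — c (Pursuer) has c→e.
A3 = A2; e.g. d (Pursuer) has no edge into A2. Fixed point.
Pursuer's winning region = {c, e, g}.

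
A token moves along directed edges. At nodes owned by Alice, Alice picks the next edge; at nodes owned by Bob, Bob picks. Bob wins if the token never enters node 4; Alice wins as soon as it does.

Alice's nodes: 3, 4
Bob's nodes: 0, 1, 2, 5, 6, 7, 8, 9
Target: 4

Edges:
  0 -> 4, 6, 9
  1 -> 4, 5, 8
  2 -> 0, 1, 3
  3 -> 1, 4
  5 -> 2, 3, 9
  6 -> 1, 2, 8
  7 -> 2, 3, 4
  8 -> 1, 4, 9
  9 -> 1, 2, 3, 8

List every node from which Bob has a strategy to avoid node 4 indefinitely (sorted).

0, 1, 2, 5, 6, 7, 8, 9

A0 = {4}
A1: add {3} — 3 (Alice) has 3→4.
A2 = A1; e.g. 0 (Bob) can still go to 6. Fixed point.
Alice's attractor = {3, 4}; Bob avoids the target exactly from the complement.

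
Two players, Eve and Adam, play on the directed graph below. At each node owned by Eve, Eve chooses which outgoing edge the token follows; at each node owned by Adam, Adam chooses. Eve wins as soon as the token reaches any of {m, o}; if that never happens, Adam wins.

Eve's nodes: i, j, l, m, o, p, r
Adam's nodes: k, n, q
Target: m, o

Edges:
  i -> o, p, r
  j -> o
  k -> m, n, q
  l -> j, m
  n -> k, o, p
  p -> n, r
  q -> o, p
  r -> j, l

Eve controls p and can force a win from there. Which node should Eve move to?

A0 = {m, o}
A1: add {i, j, l} — i (Eve) has i→o; j (Eve) has j→o; l (Eve) has l→m.
A2: add {r} — r (Eve) has r→j.
A3: add {p} — p (Eve) has p→r.
A4: add {q} — q (Adam): all of {o, p} already in.
A5 = A4; e.g. k (Adam) can still go to n. Fixed point.
From p, successor r is in the attractor (rank 2); the other successor n is not.

r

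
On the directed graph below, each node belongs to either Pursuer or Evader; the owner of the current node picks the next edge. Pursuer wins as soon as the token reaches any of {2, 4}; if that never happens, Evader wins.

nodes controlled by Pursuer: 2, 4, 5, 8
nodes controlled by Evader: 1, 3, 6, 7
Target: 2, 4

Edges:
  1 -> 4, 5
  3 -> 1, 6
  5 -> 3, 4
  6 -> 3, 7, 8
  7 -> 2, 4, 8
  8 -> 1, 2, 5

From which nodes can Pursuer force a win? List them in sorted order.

A0 = {2, 4}
A1: add {5, 8} — 5 (Pursuer) has 5→4; 8 (Pursuer) has 8→2.
A2: add {1, 7} — 1 (Evader): all of {4, 5} already in; 7 (Evader): all of {2, 4, 8} already in.
A3 = A2; e.g. 3 (Evader) can still go to 6. Fixed point.
Pursuer's winning region = {1, 2, 4, 5, 7, 8}.

1, 2, 4, 5, 7, 8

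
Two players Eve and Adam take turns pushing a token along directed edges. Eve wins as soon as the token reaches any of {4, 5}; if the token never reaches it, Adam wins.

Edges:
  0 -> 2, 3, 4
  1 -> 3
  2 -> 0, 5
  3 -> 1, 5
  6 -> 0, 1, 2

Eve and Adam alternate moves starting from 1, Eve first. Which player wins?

Adam

Track states (vertex, player-to-move).
A0 = {(4,Eve), (4,Adam), (5,Eve), (5,Adam)}
A1: add {(0,Eve), (2,Eve), (3,Eve)}.
A2: add {(0,Adam), (1,Adam), (2,Adam)}.
A3: add {(6,Eve)}.
A4 = A3; e.g. (1,Eve) stays out. (1,Eve) never enters ⇒ Adam avoids the target.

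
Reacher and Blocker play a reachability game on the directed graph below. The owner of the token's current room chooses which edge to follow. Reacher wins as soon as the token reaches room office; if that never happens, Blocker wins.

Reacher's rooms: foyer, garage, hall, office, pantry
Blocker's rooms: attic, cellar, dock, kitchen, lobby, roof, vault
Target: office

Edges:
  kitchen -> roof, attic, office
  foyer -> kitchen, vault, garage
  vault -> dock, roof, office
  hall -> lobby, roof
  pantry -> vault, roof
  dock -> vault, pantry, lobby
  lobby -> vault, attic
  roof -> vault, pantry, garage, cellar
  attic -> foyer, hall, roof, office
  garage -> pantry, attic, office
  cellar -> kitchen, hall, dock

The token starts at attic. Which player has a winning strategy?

A0 = {office}
A1: add {garage} — garage (Reacher) has garage→office.
A2: add {foyer} — foyer (Reacher) has foyer→garage.
A3 = A2; e.g. kitchen (Blocker) can still go to roof. Fixed point.
attic never enters the attractor, so Blocker can avoid the target forever.

Blocker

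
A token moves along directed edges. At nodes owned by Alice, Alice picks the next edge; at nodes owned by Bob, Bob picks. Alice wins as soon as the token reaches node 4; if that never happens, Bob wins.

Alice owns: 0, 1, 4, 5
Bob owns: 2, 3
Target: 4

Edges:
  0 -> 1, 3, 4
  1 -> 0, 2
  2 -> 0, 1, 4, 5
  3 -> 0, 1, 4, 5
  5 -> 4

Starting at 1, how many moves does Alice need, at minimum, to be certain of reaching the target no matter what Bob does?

A0 = {4}
A1: add {0, 5} — 0 (Alice) has 0→4; 5 (Alice) has 5→4.
A2: add {1} — 1 (Alice) has 1→0.
1 enters the attractor at level 2, so Alice can force the target in 2 moves from there.

2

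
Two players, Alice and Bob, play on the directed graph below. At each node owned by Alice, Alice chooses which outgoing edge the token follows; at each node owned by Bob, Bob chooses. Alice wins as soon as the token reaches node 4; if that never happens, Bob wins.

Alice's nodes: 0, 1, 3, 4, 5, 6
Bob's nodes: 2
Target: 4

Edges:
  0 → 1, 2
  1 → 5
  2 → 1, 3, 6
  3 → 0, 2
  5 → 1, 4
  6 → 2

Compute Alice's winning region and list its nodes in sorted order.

0, 1, 3, 4, 5

A0 = {4}
A1: add {5} — 5 (Alice) has 5→4.
A2: add {1} — 1 (Alice) has 1→5.
A3: add {0} — 0 (Alice) has 0→1.
A4: add {3} — 3 (Alice) has 3→0.
A5 = A4; e.g. 2 (Bob) can still go to 6. Fixed point.
Alice's winning region = {0, 1, 3, 4, 5}.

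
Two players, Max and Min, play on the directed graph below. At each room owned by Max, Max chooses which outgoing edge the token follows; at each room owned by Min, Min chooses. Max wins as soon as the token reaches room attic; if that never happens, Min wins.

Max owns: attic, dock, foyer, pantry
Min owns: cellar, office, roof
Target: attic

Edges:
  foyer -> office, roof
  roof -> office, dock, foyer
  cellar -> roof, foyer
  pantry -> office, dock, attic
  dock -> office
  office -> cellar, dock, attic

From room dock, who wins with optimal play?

Min

A0 = {attic}
A1: add {pantry} — pantry (Max) has pantry→attic.
A2 = A1; e.g. office (Min) can still go to cellar. Fixed point.
dock never enters the attractor, so Min can avoid the target forever.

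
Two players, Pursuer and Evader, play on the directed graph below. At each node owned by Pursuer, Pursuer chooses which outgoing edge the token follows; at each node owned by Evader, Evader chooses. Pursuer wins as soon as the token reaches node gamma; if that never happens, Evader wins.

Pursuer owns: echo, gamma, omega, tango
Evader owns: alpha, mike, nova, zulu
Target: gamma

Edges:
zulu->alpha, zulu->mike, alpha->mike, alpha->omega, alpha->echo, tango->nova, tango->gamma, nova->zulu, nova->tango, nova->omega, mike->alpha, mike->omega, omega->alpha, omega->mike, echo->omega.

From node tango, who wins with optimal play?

A0 = {gamma}
A1: add {tango} — tango (Pursuer) has tango→gamma.
A2 = A1; e.g. zulu (Evader) can still go to alpha. Fixed point.
tango ∈ A1, so Pursuer can force the target.

Pursuer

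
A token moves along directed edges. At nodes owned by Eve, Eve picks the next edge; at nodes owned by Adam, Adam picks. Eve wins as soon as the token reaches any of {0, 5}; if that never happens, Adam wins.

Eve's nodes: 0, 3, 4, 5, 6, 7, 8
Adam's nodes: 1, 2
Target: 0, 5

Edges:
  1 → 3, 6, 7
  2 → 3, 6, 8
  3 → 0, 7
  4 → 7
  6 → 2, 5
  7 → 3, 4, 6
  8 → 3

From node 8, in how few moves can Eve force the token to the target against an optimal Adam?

2

A0 = {0, 5}
A1: add {3, 6} — 3 (Eve) has 3→0; 6 (Eve) has 6→5.
A2: add {7, 8} — 7 (Eve) has 7→3; 8 (Eve) has 8→3.
8 enters the attractor at level 2, so Eve can force the target in 2 moves from there.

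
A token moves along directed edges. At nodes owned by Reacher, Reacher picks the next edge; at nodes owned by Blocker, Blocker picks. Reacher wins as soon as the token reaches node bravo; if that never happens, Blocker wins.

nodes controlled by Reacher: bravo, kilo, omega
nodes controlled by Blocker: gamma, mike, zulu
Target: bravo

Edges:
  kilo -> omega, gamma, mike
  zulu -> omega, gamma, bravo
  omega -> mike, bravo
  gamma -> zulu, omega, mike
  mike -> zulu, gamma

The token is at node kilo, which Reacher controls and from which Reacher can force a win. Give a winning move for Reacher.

A0 = {bravo}
A1: add {omega} — omega (Reacher) has omega→bravo.
A2: add {kilo} — kilo (Reacher) has kilo→omega.
A3 = A2; e.g. zulu (Blocker) can still go to gamma. Fixed point.
From kilo, successor omega is in the attractor (rank 1); the other successors gamma, mike are not.

omega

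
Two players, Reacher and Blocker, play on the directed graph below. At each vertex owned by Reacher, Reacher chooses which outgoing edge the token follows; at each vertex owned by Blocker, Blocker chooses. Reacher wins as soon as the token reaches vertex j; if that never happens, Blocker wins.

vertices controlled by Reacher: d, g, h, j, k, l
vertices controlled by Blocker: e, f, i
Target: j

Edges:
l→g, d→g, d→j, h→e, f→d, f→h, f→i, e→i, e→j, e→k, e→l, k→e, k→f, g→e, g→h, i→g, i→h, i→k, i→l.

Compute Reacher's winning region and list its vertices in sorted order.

d, j

A0 = {j}
A1: add {d} — d (Reacher) has d→j.
A2 = A1; e.g. e (Blocker) can still go to i. Fixed point.
Reacher's winning region = {d, j}.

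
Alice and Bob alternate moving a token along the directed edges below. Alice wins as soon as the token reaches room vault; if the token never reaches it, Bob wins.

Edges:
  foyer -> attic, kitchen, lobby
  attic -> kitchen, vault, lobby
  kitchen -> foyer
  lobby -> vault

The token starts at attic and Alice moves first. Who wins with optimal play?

Track states (vertex, player-to-move).
A0 = {(vault,Alice), (vault,Bob)}
A1: add {(attic,Alice), (lobby,Alice), (lobby,Bob)}.
(attic,Alice) ∈ A1 ⇒ Alice forces the target.

Alice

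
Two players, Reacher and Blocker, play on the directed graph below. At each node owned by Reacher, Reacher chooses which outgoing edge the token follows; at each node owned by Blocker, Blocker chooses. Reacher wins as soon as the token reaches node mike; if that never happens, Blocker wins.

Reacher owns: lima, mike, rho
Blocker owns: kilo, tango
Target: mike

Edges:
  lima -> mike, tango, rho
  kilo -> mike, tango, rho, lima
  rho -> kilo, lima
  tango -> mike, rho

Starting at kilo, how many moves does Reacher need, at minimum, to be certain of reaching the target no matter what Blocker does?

4

A0 = {mike}
A1: add {lima} — lima (Reacher) has lima→mike.
A2: add {rho} — rho (Reacher) has rho→lima.
A3: add {tango} — tango (Blocker): all of {mike, rho} already in.
A4: add {kilo} — kilo (Blocker): all of {mike, tango, rho, lima} already in.
A4 = all vertices. Fixed point.
kilo enters the attractor at level 4, so Reacher can force the target in 4 moves from there.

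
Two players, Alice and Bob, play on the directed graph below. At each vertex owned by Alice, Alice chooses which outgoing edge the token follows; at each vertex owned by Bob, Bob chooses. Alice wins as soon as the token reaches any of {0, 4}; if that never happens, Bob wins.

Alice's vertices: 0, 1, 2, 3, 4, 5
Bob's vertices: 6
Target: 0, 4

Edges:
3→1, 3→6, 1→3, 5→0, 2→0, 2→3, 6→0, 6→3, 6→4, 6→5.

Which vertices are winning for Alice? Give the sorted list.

0, 2, 4, 5

A0 = {0, 4}
A1: add {2, 5} — 2 (Alice) has 2→0; 5 (Alice) has 5→0.
A2 = A1; e.g. 1 (Alice) has no edge into A1. Fixed point.
Alice's winning region = {0, 2, 4, 5}.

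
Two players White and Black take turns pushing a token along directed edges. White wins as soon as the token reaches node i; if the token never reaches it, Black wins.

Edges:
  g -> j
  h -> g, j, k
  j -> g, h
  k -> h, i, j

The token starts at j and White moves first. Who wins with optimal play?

Black

Track states (vertex, player-to-move).
A0 = {(i,White), (i,Black)}
A1: add {(k,White)}.
A2 = A1; e.g. (g,White) stays out. (j,White) never enters ⇒ Black avoids the target.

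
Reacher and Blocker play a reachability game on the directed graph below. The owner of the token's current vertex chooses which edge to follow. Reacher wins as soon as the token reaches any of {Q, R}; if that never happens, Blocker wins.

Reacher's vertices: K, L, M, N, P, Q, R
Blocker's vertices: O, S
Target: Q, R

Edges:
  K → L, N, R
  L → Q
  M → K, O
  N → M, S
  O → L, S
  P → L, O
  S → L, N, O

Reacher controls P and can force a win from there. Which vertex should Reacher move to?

L

A0 = {Q, R}
A1: add {K, L} — K (Reacher) has K→R; L (Reacher) has L→Q.
A2: add {M, P} — M (Reacher) has M→K; P (Reacher) has P→L.
A3: add {N} — N (Reacher) has N→M.
A4 = A3; e.g. O (Blocker) can still go to S. Fixed point.
From P, successor L is in the attractor (rank 1); the other successor O is not.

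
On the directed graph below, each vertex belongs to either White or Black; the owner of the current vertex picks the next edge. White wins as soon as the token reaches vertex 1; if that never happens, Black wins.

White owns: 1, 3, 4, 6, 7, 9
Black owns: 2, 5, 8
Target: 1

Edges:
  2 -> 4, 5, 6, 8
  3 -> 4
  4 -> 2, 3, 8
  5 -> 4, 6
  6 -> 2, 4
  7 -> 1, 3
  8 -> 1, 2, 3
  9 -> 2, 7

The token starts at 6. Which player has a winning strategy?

A0 = {1}
A1: add {7} — 7 (White) has 7→1.
A2: add {9} — 9 (White) has 9→7.
A3 = A2; e.g. 2 (Black) can still go to 4. Fixed point.
6 never enters the attractor, so Black can avoid the target forever.

Black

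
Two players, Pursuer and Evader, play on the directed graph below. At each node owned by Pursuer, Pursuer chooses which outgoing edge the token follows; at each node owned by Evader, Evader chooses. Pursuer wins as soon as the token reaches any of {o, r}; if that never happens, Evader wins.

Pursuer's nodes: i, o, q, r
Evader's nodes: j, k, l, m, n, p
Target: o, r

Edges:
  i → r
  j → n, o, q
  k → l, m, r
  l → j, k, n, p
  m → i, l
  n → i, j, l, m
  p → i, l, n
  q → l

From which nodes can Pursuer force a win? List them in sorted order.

i, o, r

A0 = {o, r}
A1: add {i} — i (Pursuer) has i→r.
A2 = A1; e.g. j (Evader) can still go to n. Fixed point.
Pursuer's winning region = {i, o, r}.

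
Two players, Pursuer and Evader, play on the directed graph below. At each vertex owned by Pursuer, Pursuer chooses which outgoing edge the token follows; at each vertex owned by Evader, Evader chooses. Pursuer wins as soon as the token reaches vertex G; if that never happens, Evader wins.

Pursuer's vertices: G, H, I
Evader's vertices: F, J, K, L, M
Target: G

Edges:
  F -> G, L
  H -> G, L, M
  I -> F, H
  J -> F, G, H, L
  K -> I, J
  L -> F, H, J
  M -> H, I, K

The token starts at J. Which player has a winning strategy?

Evader

A0 = {G}
A1: add {H} — H (Pursuer) has H→G.
A2: add {I} — I (Pursuer) has I→H.
A3 = A2; e.g. F (Evader) can still go to L. Fixed point.
J never enters the attractor, so Evader can avoid the target forever.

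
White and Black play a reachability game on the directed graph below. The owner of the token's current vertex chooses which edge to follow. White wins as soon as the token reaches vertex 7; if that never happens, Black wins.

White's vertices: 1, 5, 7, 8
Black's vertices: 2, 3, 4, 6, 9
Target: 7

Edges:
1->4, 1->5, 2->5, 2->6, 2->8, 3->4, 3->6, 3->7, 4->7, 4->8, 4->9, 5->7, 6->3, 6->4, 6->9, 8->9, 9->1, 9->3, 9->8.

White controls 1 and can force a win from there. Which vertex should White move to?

A0 = {7}
A1: add {5} — 5 (White) has 5→7.
A2: add {1} — 1 (White) has 1→5.
A3 = A2; e.g. 2 (Black) can still go to 6. Fixed point.
From 1, successor 5 is in the attractor (rank 1); the other successor 4 is not.

5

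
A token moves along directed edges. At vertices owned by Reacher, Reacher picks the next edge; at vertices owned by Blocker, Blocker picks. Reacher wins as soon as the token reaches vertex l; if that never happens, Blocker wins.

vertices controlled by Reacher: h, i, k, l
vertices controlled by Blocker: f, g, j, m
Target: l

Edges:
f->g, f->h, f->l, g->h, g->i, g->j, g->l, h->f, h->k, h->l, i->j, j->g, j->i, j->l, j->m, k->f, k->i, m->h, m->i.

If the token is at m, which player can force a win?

Blocker

A0 = {l}
A1: add {h} — h (Reacher) has h→l.
A2 = A1; e.g. f (Blocker) can still go to g. Fixed point.
m never enters the attractor, so Blocker can avoid the target forever.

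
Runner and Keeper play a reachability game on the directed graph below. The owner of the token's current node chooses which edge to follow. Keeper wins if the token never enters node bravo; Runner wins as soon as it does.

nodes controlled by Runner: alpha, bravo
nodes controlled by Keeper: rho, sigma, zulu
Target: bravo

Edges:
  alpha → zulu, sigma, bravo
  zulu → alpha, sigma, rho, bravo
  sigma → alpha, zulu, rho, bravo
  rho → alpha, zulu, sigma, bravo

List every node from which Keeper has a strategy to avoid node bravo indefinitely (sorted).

rho, sigma, zulu

A0 = {bravo}
A1: add {alpha} — alpha (Runner) has alpha→bravo.
A2 = A1; e.g. zulu (Keeper) can still go to sigma. Fixed point.
Runner's attractor = {alpha, bravo}; Keeper avoids the target exactly from the complement.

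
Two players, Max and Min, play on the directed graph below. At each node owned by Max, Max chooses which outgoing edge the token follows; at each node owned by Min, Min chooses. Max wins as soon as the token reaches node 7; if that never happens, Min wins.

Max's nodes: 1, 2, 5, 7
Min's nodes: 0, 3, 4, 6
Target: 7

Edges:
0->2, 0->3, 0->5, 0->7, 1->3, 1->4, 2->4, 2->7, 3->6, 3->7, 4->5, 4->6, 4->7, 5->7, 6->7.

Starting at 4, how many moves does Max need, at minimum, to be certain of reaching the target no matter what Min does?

A0 = {7}
A1: add {2, 5, 6} — 2 (Max) has 2→7; 5 (Max) has 5→7; 6 (Min): all of {7} already in.
A2: add {3, 4} — 3 (Min): all of {6, 7} already in; 4 (Min): all of {5, 6, 7} already in.
4 enters the attractor at level 2, so Max can force the target in 2 moves from there.

2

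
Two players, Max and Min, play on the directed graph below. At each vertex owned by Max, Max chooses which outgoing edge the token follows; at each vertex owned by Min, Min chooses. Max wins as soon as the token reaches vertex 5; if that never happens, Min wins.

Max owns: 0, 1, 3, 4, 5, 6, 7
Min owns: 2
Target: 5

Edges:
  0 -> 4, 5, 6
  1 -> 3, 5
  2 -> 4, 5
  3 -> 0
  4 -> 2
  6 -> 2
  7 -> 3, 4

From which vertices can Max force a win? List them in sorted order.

A0 = {5}
A1: add {0, 1} — 0 (Max) has 0→5; 1 (Max) has 1→5.
A2: add {3} — 3 (Max) has 3→0.
A3: add {7} — 7 (Max) has 7→3.
A4 = A3; e.g. 2 (Min) can still go to 4. Fixed point.
Max's winning region = {0, 1, 3, 5, 7}.

0, 1, 3, 5, 7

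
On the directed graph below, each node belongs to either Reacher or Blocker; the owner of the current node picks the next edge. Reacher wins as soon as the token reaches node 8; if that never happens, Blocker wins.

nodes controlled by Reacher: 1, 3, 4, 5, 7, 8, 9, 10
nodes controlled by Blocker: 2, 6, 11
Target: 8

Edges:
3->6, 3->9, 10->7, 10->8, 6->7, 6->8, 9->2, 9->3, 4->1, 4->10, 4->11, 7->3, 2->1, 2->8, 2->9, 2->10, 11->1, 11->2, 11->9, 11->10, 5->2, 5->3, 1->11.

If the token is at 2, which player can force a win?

Blocker

A0 = {8}
A1: add {10} — 10 (Reacher) has 10→8.
A2: add {4} — 4 (Reacher) has 4→10.
A3 = A2; e.g. 1 (Reacher) has no edge into A2. Fixed point.
2 never enters the attractor, so Blocker can avoid the target forever.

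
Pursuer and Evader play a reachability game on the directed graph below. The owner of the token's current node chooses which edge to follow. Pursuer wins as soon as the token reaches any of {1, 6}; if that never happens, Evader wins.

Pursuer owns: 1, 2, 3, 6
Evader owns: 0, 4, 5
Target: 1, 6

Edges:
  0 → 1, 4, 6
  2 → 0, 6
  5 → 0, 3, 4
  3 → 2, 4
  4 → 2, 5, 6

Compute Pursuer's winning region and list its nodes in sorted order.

A0 = {1, 6}
A1: add {2} — 2 (Pursuer) has 2→6.
A2: add {3} — 3 (Pursuer) has 3→2.
A3 = A2; e.g. 0 (Evader) can still go to 4. Fixed point.
Pursuer's winning region = {1, 2, 3, 6}.

1, 2, 3, 6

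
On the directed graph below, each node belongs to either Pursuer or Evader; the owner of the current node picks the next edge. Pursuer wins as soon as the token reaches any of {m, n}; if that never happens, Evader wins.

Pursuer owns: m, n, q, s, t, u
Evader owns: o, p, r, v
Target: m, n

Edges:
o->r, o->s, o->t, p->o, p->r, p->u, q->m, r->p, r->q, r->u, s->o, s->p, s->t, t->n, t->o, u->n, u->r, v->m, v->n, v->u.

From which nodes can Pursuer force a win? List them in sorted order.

m, n, q, s, t, u, v

A0 = {m, n}
A1: add {q, t, u} — q (Pursuer) has q→m; t (Pursuer) has t→n; u (Pursuer) has u→n.
A2: add {s, v} — s (Pursuer) has s→t; v (Evader): all of {m, n, u} already in.
A3 = A2; e.g. o (Evader) can still go to r. Fixed point.
Pursuer's winning region = {m, n, q, s, t, u, v}.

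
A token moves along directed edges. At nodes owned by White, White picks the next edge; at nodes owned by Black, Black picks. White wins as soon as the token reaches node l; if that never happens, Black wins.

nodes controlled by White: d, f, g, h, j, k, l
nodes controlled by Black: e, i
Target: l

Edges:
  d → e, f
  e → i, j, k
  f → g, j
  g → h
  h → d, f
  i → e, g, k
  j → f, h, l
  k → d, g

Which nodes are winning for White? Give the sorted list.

d, f, g, h, j, k, l

A0 = {l}
A1: add {j} — j (White) has j→l.
A2: add {f} — f (White) has f→j.
A3: add {d, h} — d (White) has d→f; h (White) has h→f.
A4: add {g, k} — g (White) has g→h; k (White) has k→d.
A5 = A4; e.g. e (Black) can still go to i. Fixed point.
White's winning region = {d, f, g, h, j, k, l}.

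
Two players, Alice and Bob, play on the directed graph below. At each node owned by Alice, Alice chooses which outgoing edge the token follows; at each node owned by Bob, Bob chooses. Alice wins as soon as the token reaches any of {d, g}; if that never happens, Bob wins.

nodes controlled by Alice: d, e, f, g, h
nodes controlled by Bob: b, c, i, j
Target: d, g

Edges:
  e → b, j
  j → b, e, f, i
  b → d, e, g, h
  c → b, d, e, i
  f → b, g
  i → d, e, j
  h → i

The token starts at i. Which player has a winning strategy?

A0 = {d, g}
A1: add {f} — f (Alice) has f→g.
A2 = A1; e.g. b (Bob) can still go to e. Fixed point.
i never enters the attractor, so Bob can avoid the target forever.

Bob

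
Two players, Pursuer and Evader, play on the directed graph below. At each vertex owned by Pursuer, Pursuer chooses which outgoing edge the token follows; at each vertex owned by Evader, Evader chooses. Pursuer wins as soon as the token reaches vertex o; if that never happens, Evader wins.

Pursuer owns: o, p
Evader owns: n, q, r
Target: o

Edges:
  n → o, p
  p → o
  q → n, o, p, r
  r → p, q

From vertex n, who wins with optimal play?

A0 = {o}
A1: add {p} — p (Pursuer) has p→o.
A2: add {n} — n (Evader): all of {o, p} already in.
A3 = A2; e.g. q (Evader) can still go to r. Fixed point.
n ∈ A2, so Pursuer can force the target.

Pursuer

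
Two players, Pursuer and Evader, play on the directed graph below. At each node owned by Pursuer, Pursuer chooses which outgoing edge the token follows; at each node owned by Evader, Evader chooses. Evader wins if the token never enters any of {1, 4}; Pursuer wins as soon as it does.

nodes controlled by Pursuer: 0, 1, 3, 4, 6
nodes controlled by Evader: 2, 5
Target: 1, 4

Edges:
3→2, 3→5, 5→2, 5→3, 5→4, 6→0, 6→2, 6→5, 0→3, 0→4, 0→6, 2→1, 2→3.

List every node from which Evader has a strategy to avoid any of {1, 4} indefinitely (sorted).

2, 3, 5

A0 = {1, 4}
A1: add {0} — 0 (Pursuer) has 0→4.
A2: add {6} — 6 (Pursuer) has 6→0.
A3 = A2; e.g. 2 (Evader) can still go to 3. Fixed point.
Pursuer's attractor = {0, 1, 4, 6}; Evader avoids the target exactly from the complement.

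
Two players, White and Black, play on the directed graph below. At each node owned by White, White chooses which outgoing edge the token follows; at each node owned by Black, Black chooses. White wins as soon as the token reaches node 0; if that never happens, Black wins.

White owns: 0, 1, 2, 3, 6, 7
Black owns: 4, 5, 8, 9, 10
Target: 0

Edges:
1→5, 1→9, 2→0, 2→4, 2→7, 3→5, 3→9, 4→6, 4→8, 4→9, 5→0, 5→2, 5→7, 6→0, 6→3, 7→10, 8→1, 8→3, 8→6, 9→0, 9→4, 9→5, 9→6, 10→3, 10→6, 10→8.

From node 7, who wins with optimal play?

A0 = {0}
A1: add {2, 6} — 2 (White) has 2→0; 6 (White) has 6→0.
A2 = A1; e.g. 1 (White) has no edge into A1. Fixed point.
7 never enters the attractor, so Black can avoid the target forever.

Black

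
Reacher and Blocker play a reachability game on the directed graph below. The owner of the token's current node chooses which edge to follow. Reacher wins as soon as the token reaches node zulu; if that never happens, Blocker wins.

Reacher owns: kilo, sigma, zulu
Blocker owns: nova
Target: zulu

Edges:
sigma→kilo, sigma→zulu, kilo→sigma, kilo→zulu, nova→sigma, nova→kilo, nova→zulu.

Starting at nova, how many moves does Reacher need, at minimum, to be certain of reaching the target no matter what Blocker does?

A0 = {zulu}
A1: add {kilo, sigma} — sigma (Reacher) has sigma→zulu; kilo (Reacher) has kilo→zulu.
A2: add {nova} — nova (Blocker): all of {sigma, kilo, zulu} already in.
A2 = all vertices. Fixed point.
nova enters the attractor at level 2, so Reacher can force the target in 2 moves from there.

2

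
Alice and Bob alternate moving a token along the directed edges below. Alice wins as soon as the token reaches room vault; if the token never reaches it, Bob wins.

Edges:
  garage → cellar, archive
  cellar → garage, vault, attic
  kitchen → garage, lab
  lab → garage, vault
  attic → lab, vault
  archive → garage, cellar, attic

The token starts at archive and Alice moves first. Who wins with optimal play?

Track states (vertex, player-to-move).
A0 = {(vault,Alice), (vault,Bob)}
A1: add {(cellar,Alice), (lab,Alice), (attic,Alice)}.
A2: add {(attic,Bob)}.
A3: add {(archive,Alice)}.
(archive,Alice) ∈ A3 ⇒ Alice forces the target.

Alice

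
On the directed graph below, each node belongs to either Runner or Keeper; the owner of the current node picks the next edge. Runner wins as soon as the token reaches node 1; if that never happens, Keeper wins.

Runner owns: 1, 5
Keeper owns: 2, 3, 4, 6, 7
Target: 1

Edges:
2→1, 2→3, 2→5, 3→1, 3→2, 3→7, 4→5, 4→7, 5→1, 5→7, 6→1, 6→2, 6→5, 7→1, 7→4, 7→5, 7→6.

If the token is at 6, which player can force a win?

Keeper

A0 = {1}
A1: add {5} — 5 (Runner) has 5→1.
A2 = A1; e.g. 2 (Keeper) can still go to 3. Fixed point.
6 never enters the attractor, so Keeper can avoid the target forever.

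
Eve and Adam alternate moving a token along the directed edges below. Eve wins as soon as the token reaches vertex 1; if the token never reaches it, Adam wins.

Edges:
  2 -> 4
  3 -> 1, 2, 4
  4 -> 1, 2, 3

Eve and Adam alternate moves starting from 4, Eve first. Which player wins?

Eve

Track states (vertex, player-to-move).
A0 = {(1,Eve), (1,Adam)}
A1: add {(3,Eve), (4,Eve)}.
(4,Eve) ∈ A1 ⇒ Eve forces the target.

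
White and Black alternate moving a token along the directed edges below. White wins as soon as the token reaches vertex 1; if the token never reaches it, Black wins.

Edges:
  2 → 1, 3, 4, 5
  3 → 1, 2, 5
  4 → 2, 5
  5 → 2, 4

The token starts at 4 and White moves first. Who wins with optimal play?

Track states (vertex, player-to-move).
A0 = {(1,White), (1,Black)}
A1: add {(2,White), (3,White)}.
A2 = A1; e.g. (2,Black) stays out. (4,White) never enters ⇒ Black avoids the target.

Black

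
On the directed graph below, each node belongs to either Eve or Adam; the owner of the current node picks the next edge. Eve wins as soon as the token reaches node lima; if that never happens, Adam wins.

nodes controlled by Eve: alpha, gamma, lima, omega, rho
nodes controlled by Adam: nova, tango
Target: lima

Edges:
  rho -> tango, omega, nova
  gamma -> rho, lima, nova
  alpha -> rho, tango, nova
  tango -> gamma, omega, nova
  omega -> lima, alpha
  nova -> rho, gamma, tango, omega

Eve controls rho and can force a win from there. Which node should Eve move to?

A0 = {lima}
A1: add {gamma, omega} — gamma (Eve) has gamma→lima; omega (Eve) has omega→lima.
A2: add {rho} — rho (Eve) has rho→omega.
A3: add {alpha} — alpha (Eve) has alpha→rho.
A4 = A3; e.g. tango (Adam) can still go to nova. Fixed point.
From rho, successor omega is in the attractor (rank 1); the other successors nova, tango are not.

omega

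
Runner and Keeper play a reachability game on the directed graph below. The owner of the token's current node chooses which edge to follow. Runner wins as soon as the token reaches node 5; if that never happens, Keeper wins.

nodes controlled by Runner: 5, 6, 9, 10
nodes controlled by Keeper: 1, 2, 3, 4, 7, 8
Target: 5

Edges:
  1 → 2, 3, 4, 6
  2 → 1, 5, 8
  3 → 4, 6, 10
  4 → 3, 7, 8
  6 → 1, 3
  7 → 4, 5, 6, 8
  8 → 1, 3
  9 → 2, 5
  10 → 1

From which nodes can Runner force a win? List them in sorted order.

A0 = {5}
A1: add {9} — 9 (Runner) has 9→5.
A2 = A1; e.g. 1 (Keeper) can still go to 2. Fixed point.
Runner's winning region = {5, 9}.

5, 9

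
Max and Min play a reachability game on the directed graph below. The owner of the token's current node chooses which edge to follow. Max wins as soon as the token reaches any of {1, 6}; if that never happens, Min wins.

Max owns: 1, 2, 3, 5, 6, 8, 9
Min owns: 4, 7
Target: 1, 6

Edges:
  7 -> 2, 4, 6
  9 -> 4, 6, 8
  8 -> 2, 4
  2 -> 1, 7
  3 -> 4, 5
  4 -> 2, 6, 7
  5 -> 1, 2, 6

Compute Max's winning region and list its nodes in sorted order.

1, 2, 3, 5, 6, 8, 9

A0 = {1, 6}
A1: add {2, 5, 9} — 2 (Max) has 2→1; 5 (Max) has 5→1; 9 (Max) has 9→6.
A2: add {3, 8} — 3 (Max) has 3→5; 8 (Max) has 8→2.
A3 = A2; e.g. 4 (Min) can still go to 7. Fixed point.
Max's winning region = {1, 2, 3, 5, 6, 8, 9}.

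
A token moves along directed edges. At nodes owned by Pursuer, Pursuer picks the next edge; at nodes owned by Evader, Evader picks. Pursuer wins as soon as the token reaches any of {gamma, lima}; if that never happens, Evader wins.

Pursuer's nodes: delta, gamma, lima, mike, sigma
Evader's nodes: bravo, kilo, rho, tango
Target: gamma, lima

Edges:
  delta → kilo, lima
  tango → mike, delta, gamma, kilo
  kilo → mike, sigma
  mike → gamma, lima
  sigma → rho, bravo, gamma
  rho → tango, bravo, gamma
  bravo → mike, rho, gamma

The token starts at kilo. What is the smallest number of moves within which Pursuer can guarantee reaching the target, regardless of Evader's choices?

2

A0 = {gamma, lima}
A1: add {delta, mike, sigma} — mike (Pursuer) has mike→gamma; sigma (Pursuer) has sigma→gamma; delta (Pursuer) has delta→lima.
A2: add {kilo} — kilo (Evader): all of {mike, sigma} already in.
kilo enters the attractor at level 2, so Pursuer can force the target in 2 moves from there.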